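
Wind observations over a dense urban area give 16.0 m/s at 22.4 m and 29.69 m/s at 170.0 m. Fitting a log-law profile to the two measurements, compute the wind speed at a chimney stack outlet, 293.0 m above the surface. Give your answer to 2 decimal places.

33.37 m/s

Log law: V ∝ ln(z/z₀). From the pair, with r = V₁/V₂ = 0.53890,
ln z₀ = (ln z₁ − r·ln z₂)/(1 − r) = (3.1091 − 0.53890×5.1358)/0.46110 = 0.7403 → z₀ = 2.097 m
V₃ = V₁ · ln(z₃/z₀)/ln(z₁/z₀) = 16.0 × 4.9398/2.3687 = 33.3671 m/s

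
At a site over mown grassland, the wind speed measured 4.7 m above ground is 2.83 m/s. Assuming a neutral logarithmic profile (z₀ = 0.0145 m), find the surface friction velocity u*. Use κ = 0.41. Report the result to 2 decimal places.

Log law: V(z) = (u*/κ) · ln(z/z₀) ⇒ u* = κ · V / ln(z/z₀)
u* = 0.41 × 2.83 / ln(4.7/0.0145) = 0.41 × 2.83 / 5.7812
   = 1.1603 / 5.7812 = 0.2007 m/s

u* ≈ 0.20 m/s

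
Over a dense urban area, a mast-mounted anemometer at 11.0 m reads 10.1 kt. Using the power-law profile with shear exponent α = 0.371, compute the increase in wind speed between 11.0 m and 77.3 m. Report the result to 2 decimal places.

10.72 kt

Power law: V₂ = V₁ · (z₂/z₁)^α = 10.1 × (7.0273)^0.371 = 20.8199 kt
ΔV = 20.8199 − 10.1 = 10.7199 kt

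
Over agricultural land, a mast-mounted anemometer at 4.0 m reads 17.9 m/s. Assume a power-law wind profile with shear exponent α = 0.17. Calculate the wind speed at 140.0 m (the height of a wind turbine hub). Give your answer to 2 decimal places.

32.76 m/s

Power-law profile: V₂ = V₁ · (z₂/z₁)^α
V₂ = 17.9 × (140.0/4.0)^0.17 = 17.9 × (35.0000)^0.17
    = 17.9 × 1.8302 = 32.7601 m/s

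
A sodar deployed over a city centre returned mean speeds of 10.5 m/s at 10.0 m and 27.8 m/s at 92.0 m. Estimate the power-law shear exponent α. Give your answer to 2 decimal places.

Power law: V₂/V₁ = (z₂/z₁)^α ⇒ α = ln(V₂/V₁) / ln(z₂/z₁)
α = ln(27.8/10.5) / ln(92.0/10.0) = ln(2.6476) / ln(9.2000)
  = 0.97366 / 2.21920 = 0.43874

α ≈ 0.44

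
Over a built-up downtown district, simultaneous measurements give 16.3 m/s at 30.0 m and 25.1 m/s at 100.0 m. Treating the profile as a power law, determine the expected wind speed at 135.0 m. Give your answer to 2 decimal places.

27.95 m/s

First find α: α = ln(V₂/V₁)/ln(z₂/z₁) = ln(25.1/16.3)/ln(100.0/30.0) = 0.43170/1.20397 = 0.3586
Extrapolate from 100.0 m to 135.0 m: V₃ = 25.1 × (135.0/100.0)^0.3586 = 25.1 × 1.1136 = 27.9516 m/s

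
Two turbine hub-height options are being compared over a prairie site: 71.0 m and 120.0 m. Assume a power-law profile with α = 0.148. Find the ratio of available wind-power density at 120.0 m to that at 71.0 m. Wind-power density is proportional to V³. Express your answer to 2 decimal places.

1.26

Speed ratio: V_B/V_A = (z_B/z_A)^α = (120.0/71.0)^0.148 = (1.6901)^0.148 = 1.08077
Power-density ratio: P_B/P_A = (V_B/V_A)³ = (1.08077)³ = 1.26240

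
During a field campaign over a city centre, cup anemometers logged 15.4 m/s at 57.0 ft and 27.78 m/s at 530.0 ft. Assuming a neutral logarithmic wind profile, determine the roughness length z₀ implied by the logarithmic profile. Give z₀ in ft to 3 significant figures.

Log law: V(z) ∝ ln(z/z₀). With r = V₁/V₂ = 15.4/27.78 = 0.55436,
r · ln(z₂/z₀) = ln(z₁/z₀) ⇒ ln z₀ = (ln z₁ − r·ln z₂)/(1 − r)
ln z₀ = (4.04305 − 0.55436×6.27288) / 0.44564 = 1.2693
z₀ = exp(1.2693) = 3.558 ft

z₀ ≈ 3.56 ft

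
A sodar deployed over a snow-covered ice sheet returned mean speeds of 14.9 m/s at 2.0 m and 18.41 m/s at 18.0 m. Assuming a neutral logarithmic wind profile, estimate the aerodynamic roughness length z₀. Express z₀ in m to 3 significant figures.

Log law: V(z) ∝ ln(z/z₀). With r = V₁/V₂ = 14.9/18.41 = 0.80934,
r · ln(z₂/z₀) = ln(z₁/z₀) ⇒ ln z₀ = (ln z₁ − r·ln z₂)/(1 − r)
ln z₀ = (0.69315 − 0.80934×2.89037) / 0.19066 = -8.6341
z₀ = exp(-8.6341) = 0.0001779 m

z₀ ≈ 0.000178 m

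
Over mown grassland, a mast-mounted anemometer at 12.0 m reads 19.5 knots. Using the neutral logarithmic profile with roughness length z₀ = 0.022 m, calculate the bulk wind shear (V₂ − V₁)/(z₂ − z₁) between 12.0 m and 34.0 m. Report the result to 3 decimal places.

0.146 knots/m

Log law: V₂ = V₁ · ln(z₂/z₀)/ln(z₁/z₀) = 19.5 × 7.3431/6.3016 = 22.7227 knots
ΔV/Δz = (22.7227 − 19.5)/(34.0 − 12.0) = 3.2227/22.0000 = 0.14649 knots/m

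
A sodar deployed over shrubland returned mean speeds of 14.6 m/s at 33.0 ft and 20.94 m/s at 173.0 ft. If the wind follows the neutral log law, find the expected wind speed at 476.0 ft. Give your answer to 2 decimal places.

24.81 m/s

Log law: V ∝ ln(z/z₀). From the pair, with r = V₁/V₂ = 0.69723,
ln z₀ = (ln z₁ − r·ln z₂)/(1 − r) = (3.4965 − 0.69723×5.1533)/0.30277 = -0.3188 → z₀ = 0.7270 ft
V₃ = V₁ · ln(z₃/z₀)/ln(z₁/z₀) = 14.6 × 6.4842/3.8153 = 24.8131 m/s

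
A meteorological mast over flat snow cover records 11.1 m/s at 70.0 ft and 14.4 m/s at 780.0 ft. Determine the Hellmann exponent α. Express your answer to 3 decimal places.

Power law: V₂/V₁ = (z₂/z₁)^α ⇒ α = ln(V₂/V₁) / ln(z₂/z₁)
α = ln(14.4/11.1) / ln(780.0/70.0) = ln(1.2973) / ln(11.1429)
  = 0.26028 / 2.41080 = 0.10797

α ≈ 0.108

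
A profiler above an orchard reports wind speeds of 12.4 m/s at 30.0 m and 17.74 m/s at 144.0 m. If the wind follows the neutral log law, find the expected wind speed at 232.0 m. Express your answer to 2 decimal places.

Log law: V ∝ ln(z/z₀). From the pair, with r = V₁/V₂ = 0.69899,
ln z₀ = (ln z₁ − r·ln z₂)/(1 − r) = (3.4012 − 0.69899×4.9698)/0.30101 = -0.2413 → z₀ = 0.7856 m
V₃ = V₁ · ln(z₃/z₀)/ln(z₁/z₀) = 12.4 × 5.6880/3.6425 = 19.3636 m/s

19.36 m/s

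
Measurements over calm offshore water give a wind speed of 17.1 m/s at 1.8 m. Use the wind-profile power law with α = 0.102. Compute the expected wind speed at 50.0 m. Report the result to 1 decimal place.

Power-law profile: V₂ = V₁ · (z₂/z₁)^α
V₂ = 17.1 × (50.0/1.8)^0.102 = 17.1 × (27.7778)^0.102
    = 17.1 × 1.4036 = 24.0023 m/s

24.0 m/s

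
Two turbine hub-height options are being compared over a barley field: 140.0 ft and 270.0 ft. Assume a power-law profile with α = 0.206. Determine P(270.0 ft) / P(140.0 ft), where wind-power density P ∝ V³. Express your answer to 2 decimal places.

1.50

Speed ratio: V_B/V_A = (z_B/z_A)^α = (270.0/140.0)^0.206 = (1.9286)^0.206 = 1.14488
Power-density ratio: P_B/P_A = (V_B/V_A)³ = (1.14488)³ = 1.50064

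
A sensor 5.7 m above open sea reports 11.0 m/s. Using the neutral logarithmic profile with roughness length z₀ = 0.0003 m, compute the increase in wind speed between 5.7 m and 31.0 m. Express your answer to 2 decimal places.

1.89 m/s

Log law: V₂ = V₁ · ln(z₂/z₀)/ln(z₁/z₀) = 11.0 × 11.5457/9.8522 = 12.8908 m/s
ΔV = 12.8908 − 11.0 = 1.8908 m/s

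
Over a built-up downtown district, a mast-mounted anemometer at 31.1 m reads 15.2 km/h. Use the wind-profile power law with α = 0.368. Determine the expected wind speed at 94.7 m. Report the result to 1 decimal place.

22.9 km/h

Power-law profile: V₂ = V₁ · (z₂/z₁)^α
V₂ = 15.2 × (94.7/31.1)^0.368 = 15.2 × (3.0450)^0.368
    = 15.2 × 1.5065 = 22.8984 km/h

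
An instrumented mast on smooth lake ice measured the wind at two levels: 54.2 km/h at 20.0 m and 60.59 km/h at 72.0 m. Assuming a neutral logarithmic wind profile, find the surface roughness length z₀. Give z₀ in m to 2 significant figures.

z₀ ≈ 0.00038 m

Log law: V(z) ∝ ln(z/z₀). With r = V₁/V₂ = 54.2/60.59 = 0.89454,
r · ln(z₂/z₀) = ln(z₁/z₀) ⇒ ln z₀ = (ln z₁ − r·ln z₂)/(1 − r)
ln z₀ = (2.99573 − 0.89454×4.27667) / 0.10546 = -7.8692
z₀ = exp(-7.8692) = 0.0003824 m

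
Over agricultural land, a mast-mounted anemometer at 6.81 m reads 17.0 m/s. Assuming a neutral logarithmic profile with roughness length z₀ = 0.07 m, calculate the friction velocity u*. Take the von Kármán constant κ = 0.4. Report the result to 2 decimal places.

u* ≈ 1.49 m/s

Log law: V(z) = (u*/κ) · ln(z/z₀) ⇒ u* = κ · V / ln(z/z₀)
u* = 0.4 × 17.0 / ln(6.81/0.07) = 0.4 × 17.0 / 4.5777
   = 6.8000 / 4.5777 = 1.4855 m/s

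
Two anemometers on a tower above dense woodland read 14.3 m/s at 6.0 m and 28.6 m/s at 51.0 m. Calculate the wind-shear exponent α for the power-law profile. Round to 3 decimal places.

Power law: V₂/V₁ = (z₂/z₁)^α ⇒ α = ln(V₂/V₁) / ln(z₂/z₁)
α = ln(28.6/14.3) / ln(51.0/6.0) = ln(2.0000) / ln(8.5000)
  = 0.69315 / 2.14007 = 0.32389

α ≈ 0.324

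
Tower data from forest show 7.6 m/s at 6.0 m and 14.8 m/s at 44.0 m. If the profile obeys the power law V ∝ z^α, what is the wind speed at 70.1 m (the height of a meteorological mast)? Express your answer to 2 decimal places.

17.30 m/s

First find α: α = ln(V₂/V₁)/ln(z₂/z₁) = ln(14.8/7.6)/ln(44.0/6.0) = 0.66648/1.99243 = 0.3345
Extrapolate from 44.0 m to 70.1 m: V₃ = 14.8 × (70.1/44.0)^0.3345 = 14.8 × 1.1686 = 17.2950 m/s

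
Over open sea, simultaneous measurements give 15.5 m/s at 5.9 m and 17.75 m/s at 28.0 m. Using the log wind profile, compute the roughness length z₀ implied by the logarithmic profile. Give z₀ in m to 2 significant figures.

Log law: V(z) ∝ ln(z/z₀). With r = V₁/V₂ = 15.5/17.75 = 0.87324,
r · ln(z₂/z₀) = ln(z₁/z₀) ⇒ ln z₀ = (ln z₁ − r·ln z₂)/(1 − r)
ln z₀ = (1.77495 − 0.87324×3.33220) / 0.12676 = -8.9528
z₀ = exp(-8.9528) = 0.0001294 m

z₀ ≈ 0.00013 m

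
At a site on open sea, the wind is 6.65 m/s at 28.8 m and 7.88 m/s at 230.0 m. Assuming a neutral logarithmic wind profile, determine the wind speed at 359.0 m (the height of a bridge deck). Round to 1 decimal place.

Log law: V ∝ ln(z/z₀). From the pair, with r = V₁/V₂ = 0.84391,
ln z₀ = (ln z₁ − r·ln z₂)/(1 − r) = (3.3604 − 0.84391×5.4381)/0.15609 = -7.8727 → z₀ = 0.0003810 m
V₃ = V₁ · ln(z₃/z₀)/ln(z₁/z₀) = 6.65 × 13.7561/11.2331 = 8.1436 m/s

8.1 m/s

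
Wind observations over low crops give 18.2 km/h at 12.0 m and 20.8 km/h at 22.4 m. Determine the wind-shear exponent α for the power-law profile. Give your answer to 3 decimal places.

α ≈ 0.214

Power law: V₂/V₁ = (z₂/z₁)^α ⇒ α = ln(V₂/V₁) / ln(z₂/z₁)
α = ln(20.8/18.2) / ln(22.4/12.0) = ln(1.1429) / ln(1.8667)
  = 0.13353 / 0.62415 = 0.21394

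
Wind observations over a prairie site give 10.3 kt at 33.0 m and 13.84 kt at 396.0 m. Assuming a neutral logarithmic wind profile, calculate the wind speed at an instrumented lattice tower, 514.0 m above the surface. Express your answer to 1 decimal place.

Log law: V ∝ ln(z/z₀). From the pair, with r = V₁/V₂ = 0.74422,
ln z₀ = (ln z₁ − r·ln z₂)/(1 − r) = (3.4965 − 0.74422×5.9814)/0.25578 = -3.7336 → z₀ = 0.02391 m
V₃ = V₁ · ln(z₃/z₀)/ln(z₁/z₀) = 10.3 × 9.9758/7.2301 = 14.2115 kt

14.2 kt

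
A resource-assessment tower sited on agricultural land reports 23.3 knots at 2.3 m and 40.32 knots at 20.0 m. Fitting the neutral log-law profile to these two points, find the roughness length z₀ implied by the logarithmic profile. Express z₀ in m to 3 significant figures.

Log law: V(z) ∝ ln(z/z₀). With r = V₁/V₂ = 23.3/40.32 = 0.57788,
r · ln(z₂/z₀) = ln(z₁/z₀) ⇒ ln z₀ = (ln z₁ − r·ln z₂)/(1 − r)
ln z₀ = (0.83291 − 0.57788×2.99573) / 0.42212 = -2.1279
z₀ = exp(-2.1279) = 0.1191 m

z₀ ≈ 0.119 m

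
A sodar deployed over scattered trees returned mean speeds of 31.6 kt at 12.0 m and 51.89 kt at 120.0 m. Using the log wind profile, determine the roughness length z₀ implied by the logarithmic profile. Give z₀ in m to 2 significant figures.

z₀ ≈ 0.33 m

Log law: V(z) ∝ ln(z/z₀). With r = V₁/V₂ = 31.6/51.89 = 0.60898,
r · ln(z₂/z₀) = ln(z₁/z₀) ⇒ ln z₀ = (ln z₁ − r·ln z₂)/(1 − r)
ln z₀ = (2.48491 − 0.60898×4.78749) / 0.39102 = -1.1012
z₀ = exp(-1.1012) = 0.3325 m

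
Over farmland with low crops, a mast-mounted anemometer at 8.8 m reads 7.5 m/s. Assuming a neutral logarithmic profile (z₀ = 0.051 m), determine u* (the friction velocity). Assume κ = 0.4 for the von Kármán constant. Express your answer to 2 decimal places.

u* ≈ 0.58 m/s

Log law: V(z) = (u*/κ) · ln(z/z₀) ⇒ u* = κ · V / ln(z/z₀)
u* = 0.4 × 7.5 / ln(8.8/0.051) = 0.4 × 7.5 / 5.1507
   = 3.0000 / 5.1507 = 0.5824 m/s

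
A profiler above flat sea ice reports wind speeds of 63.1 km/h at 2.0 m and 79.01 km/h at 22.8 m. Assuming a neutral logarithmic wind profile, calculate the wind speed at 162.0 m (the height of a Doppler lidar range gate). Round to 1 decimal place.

Log law: V ∝ ln(z/z₀). From the pair, with r = V₁/V₂ = 0.79863,
ln z₀ = (ln z₁ − r·ln z₂)/(1 − r) = (0.6931 − 0.79863×3.1268)/0.20137 = -8.9587 → z₀ = 0.0001286 m
V₃ = V₁ · ln(z₃/z₀)/ln(z₁/z₀) = 63.1 × 14.0463/9.6519 = 91.8292 km/h

91.8 km/h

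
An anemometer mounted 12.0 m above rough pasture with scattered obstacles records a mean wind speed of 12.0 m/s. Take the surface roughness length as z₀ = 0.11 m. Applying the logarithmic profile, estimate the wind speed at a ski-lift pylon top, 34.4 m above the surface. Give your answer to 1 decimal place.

14.7 m/s

Log law: V(z) ∝ ln(z/z₀), so V₂/V₁ = ln(z₂/z₀) / ln(z₁/z₀).
ln(34.4/0.11) = 5.7453, ln(12.0/0.11) = 4.6922
V₂ = 12.0 × 5.7453/4.6922 = 12.0 × 1.2244 = 14.6934 m/s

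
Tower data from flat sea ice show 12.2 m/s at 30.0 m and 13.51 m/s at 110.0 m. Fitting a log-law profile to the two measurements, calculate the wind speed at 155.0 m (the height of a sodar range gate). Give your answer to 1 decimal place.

13.9 m/s

Log law: V ∝ ln(z/z₀). From the pair, with r = V₁/V₂ = 0.90303,
ln z₀ = (ln z₁ − r·ln z₂)/(1 − r) = (3.4012 − 0.90303×4.7005)/0.09697 = -8.6990 → z₀ = 0.0001668 m
V₃ = V₁ · ln(z₃/z₀)/ln(z₁/z₀) = 12.2 × 13.7424/12.1002 = 13.8558 m/s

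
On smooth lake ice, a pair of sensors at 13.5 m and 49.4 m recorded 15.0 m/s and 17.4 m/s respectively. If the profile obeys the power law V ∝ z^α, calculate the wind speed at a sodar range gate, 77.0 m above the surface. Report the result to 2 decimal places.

18.31 m/s

First find α: α = ln(V₂/V₁)/ln(z₂/z₁) = ln(17.4/15.0)/ln(49.4/13.5) = 0.14842/1.29726 = 0.1144
Extrapolate from 49.4 m to 77.0 m: V₃ = 17.4 × (77.0/49.4)^0.1144 = 17.4 × 1.0521 = 18.3064 m/s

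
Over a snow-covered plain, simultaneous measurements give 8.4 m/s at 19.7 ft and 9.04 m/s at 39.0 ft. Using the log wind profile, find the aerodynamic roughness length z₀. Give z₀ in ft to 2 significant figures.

Log law: V(z) ∝ ln(z/z₀). With r = V₁/V₂ = 8.4/9.04 = 0.92920,
r · ln(z₂/z₀) = ln(z₁/z₀) ⇒ ln z₀ = (ln z₁ − r·ln z₂)/(1 − r)
ln z₀ = (2.98062 − 0.92920×3.66356) / 0.07080 = -5.9830
z₀ = exp(-5.9830) = 0.002521 ft

z₀ ≈ 0.0025 ft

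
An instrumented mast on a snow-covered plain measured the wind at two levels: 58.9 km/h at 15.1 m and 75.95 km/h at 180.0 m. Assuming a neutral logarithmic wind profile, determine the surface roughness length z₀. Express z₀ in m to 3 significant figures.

z₀ ≈ 0.00289 m

Log law: V(z) ∝ ln(z/z₀). With r = V₁/V₂ = 58.9/75.95 = 0.77551,
r · ln(z₂/z₀) = ln(z₁/z₀) ⇒ ln z₀ = (ln z₁ − r·ln z₂)/(1 − r)
ln z₀ = (2.71469 − 0.77551×5.19296) / 0.22449 = -5.8466
z₀ = exp(-5.8466) = 0.002890 m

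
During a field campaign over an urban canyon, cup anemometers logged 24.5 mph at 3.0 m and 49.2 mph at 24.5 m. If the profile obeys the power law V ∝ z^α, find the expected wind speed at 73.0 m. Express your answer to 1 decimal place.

First find α: α = ln(V₂/V₁)/ln(z₂/z₁) = ln(49.2/24.5)/ln(24.5/3.0) = 0.69722/2.10006 = 0.3320
Extrapolate from 24.5 m to 73.0 m: V₃ = 49.2 × (73.0/24.5)^0.3320 = 49.2 × 1.4369 = 70.6944 mph

70.7 mph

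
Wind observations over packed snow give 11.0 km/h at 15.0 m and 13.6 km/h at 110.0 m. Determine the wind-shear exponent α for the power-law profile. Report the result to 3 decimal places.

Power law: V₂/V₁ = (z₂/z₁)^α ⇒ α = ln(V₂/V₁) / ln(z₂/z₁)
α = ln(13.6/11.0) / ln(110.0/15.0) = ln(1.2364) / ln(7.3333)
  = 0.21217 / 1.99243 = 0.10649

α ≈ 0.106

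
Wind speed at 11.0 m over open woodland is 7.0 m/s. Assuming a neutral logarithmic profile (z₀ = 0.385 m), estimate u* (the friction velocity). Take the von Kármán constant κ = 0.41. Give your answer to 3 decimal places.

Log law: V(z) = (u*/κ) · ln(z/z₀) ⇒ u* = κ · V / ln(z/z₀)
u* = 0.41 × 7.0 / ln(11.0/0.385) = 0.41 × 7.0 / 3.3524
   = 2.8700 / 3.3524 = 0.8561 m/s

u* ≈ 0.856 m/s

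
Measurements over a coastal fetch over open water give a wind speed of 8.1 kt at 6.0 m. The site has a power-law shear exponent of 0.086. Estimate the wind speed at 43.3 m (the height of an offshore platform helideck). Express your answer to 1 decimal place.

Power-law profile: V₂ = V₁ · (z₂/z₁)^α
V₂ = 8.1 × (43.3/6.0)^0.086 = 8.1 × (7.2167)^0.086
    = 8.1 × 1.1853 = 9.6007 kt

9.6 kt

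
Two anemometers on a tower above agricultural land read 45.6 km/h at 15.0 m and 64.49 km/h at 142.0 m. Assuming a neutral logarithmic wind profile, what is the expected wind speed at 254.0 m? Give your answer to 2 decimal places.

69.38 km/h

Log law: V ∝ ln(z/z₀). From the pair, with r = V₁/V₂ = 0.70709,
ln z₀ = (ln z₁ − r·ln z₂)/(1 − r) = (2.7081 − 0.70709×4.9558)/0.29291 = -2.7180 → z₀ = 0.06600 m
V₃ = V₁ · ln(z₃/z₀)/ln(z₁/z₀) = 45.6 × 8.2554/5.4261 = 69.3769 km/h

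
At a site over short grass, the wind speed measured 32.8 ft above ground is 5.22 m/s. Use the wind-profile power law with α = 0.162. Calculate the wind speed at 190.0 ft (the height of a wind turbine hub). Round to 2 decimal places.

Power-law profile: V₂ = V₁ · (z₂/z₁)^α
V₂ = 5.22 × (190.0/32.8)^0.162 = 5.22 × (5.7927)^0.162
    = 5.22 × 1.3292 = 6.9384 m/s

6.94 m/s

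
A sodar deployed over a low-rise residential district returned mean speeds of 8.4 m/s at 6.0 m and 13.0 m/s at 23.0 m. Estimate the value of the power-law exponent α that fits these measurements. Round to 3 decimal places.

α ≈ 0.325

Power law: V₂/V₁ = (z₂/z₁)^α ⇒ α = ln(V₂/V₁) / ln(z₂/z₁)
α = ln(13.0/8.4) / ln(23.0/6.0) = ln(1.5476) / ln(3.8333)
  = 0.43672 / 1.34373 = 0.32500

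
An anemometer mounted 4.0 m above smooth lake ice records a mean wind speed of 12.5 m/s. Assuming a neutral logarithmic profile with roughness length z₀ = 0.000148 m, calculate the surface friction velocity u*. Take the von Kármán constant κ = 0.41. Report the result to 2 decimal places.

u* ≈ 0.50 m/s

Log law: V(z) = (u*/κ) · ln(z/z₀) ⇒ u* = κ · V / ln(z/z₀)
u* = 0.41 × 12.5 / ln(4.0/0.000148) = 0.41 × 12.5 / 10.2046
   = 5.1250 / 10.2046 = 0.5022 m/s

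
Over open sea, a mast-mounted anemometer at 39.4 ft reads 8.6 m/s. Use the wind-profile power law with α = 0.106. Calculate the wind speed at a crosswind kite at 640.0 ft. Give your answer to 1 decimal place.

Power-law profile: V₂ = V₁ · (z₂/z₁)^α
V₂ = 8.6 × (640.0/39.4)^0.106 = 8.6 × (16.2437)^0.106
    = 8.6 × 1.3438 = 11.5566 m/s

11.6 m/s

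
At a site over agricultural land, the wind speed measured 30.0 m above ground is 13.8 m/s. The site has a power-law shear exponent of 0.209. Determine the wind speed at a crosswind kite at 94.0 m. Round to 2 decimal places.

Power-law profile: V₂ = V₁ · (z₂/z₁)^α
V₂ = 13.8 × (94.0/30.0)^0.209 = 13.8 × (3.1333)^0.209
    = 13.8 × 1.2696 = 17.5204 m/s

17.52 m/s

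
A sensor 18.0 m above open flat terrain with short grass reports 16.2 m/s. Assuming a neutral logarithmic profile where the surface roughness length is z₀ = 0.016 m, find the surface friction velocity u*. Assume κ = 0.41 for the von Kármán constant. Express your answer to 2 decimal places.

Log law: V(z) = (u*/κ) · ln(z/z₀) ⇒ u* = κ · V / ln(z/z₀)
u* = 0.41 × 16.2 / ln(18.0/0.016) = 0.41 × 16.2 / 7.0255
   = 6.6420 / 7.0255 = 0.9454 m/s

u* ≈ 0.95 m/s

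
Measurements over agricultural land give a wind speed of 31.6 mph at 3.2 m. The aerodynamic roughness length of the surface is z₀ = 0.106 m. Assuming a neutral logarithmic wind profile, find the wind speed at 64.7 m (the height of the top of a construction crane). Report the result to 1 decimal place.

59.5 mph

Log law: V(z) ∝ ln(z/z₀), so V₂/V₁ = ln(z₂/z₀) / ln(z₁/z₀).
ln(64.7/0.106) = 6.4141, ln(3.2/0.106) = 3.4075
V₂ = 31.6 × 6.4141/3.4075 = 31.6 × 1.8824 = 59.4826 mph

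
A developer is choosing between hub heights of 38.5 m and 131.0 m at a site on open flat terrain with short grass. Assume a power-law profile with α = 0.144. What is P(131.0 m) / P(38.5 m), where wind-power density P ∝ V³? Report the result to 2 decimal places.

1.70

Speed ratio: V_B/V_A = (z_B/z_A)^α = (131.0/38.5)^0.144 = (3.4026)^0.144 = 1.19284
Power-density ratio: P_B/P_A = (V_B/V_A)³ = (1.19284)³ = 1.69724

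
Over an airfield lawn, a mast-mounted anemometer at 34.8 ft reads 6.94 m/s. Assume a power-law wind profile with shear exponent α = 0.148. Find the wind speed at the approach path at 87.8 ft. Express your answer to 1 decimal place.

8.0 m/s

Power-law profile: V₂ = V₁ · (z₂/z₁)^α
V₂ = 6.94 × (87.8/34.8)^0.148 = 6.94 × (2.5230)^0.148
    = 6.94 × 1.1468 = 7.9587 m/s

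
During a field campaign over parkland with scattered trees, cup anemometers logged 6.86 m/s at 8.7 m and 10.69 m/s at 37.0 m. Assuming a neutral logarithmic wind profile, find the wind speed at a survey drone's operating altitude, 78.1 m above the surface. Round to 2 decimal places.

Log law: V ∝ ln(z/z₀). From the pair, with r = V₁/V₂ = 0.64172,
ln z₀ = (ln z₁ − r·ln z₂)/(1 − r) = (2.1633 − 0.64172×3.6109)/0.35828 = -0.4295 → z₀ = 0.6508 m
V₃ = V₁ · ln(z₃/z₀)/ln(z₁/z₀) = 6.86 × 4.7875/2.5928 = 12.6666 m/s

12.67 m/s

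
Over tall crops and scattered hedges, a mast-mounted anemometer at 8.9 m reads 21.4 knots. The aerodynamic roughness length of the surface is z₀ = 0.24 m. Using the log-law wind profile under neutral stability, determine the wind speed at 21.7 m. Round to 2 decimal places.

Log law: V(z) ∝ ln(z/z₀), so V₂/V₁ = ln(z₂/z₀) / ln(z₁/z₀).
ln(21.7/0.24) = 4.5044, ln(8.9/0.24) = 3.6132
V₂ = 21.4 × 4.5044/3.6132 = 21.4 × 1.2467 = 26.6787 knots

26.68 knots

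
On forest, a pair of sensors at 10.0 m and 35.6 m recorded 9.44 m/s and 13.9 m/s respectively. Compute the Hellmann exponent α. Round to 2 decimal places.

Power law: V₂/V₁ = (z₂/z₁)^α ⇒ α = ln(V₂/V₁) / ln(z₂/z₁)
α = ln(13.9/9.44) / ln(35.6/10.0) = ln(1.4725) / ln(3.5600)
  = 0.38693 / 1.26976 = 0.30473

α ≈ 0.30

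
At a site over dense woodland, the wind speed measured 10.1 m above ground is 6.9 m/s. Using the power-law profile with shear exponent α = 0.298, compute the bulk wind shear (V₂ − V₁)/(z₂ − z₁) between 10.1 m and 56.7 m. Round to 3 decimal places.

Power law: V₂ = V₁ · (z₂/z₁)^α = 6.9 × (5.6139)^0.298 = 11.5380 m/s
ΔV/Δz = (11.5380 − 6.9)/(56.7 − 10.1) = 4.6380/46.6000 = 0.09953 m/s/m

0.100 m/s/m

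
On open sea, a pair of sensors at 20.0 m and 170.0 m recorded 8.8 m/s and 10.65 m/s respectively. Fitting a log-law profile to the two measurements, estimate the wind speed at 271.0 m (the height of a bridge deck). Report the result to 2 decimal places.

11.05 m/s

Log law: V ∝ ln(z/z₀). From the pair, with r = V₁/V₂ = 0.82629,
ln z₀ = (ln z₁ − r·ln z₂)/(1 − r) = (2.9957 − 0.82629×5.1358)/0.17371 = -7.1840 → z₀ = 0.0007586 m
V₃ = V₁ · ln(z₃/z₀)/ln(z₁/z₀) = 8.8 × 12.7862/10.1798 = 11.0531 m/s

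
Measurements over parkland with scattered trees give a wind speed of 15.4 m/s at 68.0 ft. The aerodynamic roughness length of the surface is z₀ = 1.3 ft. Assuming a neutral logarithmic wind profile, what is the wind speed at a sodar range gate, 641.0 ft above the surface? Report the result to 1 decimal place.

24.1 m/s

Log law: V(z) ∝ ln(z/z₀), so V₂/V₁ = ln(z₂/z₀) / ln(z₁/z₀).
ln(641.0/1.3) = 6.2007, ln(68.0/1.3) = 3.9571
V₂ = 15.4 × 6.2007/3.9571 = 15.4 × 1.5670 = 24.1311 m/s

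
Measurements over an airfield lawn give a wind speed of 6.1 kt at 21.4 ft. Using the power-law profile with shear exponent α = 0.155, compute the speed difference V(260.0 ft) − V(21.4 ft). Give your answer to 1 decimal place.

2.9 kt

Power law: V₂ = V₁ · (z₂/z₁)^α = 6.1 × (12.1495)^0.155 = 8.9833 kt
ΔV = 8.9833 − 6.1 = 2.8833 kt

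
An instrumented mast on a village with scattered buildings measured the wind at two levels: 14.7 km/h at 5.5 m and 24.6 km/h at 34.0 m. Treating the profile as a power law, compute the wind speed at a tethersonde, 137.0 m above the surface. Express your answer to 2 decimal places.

First find α: α = ln(V₂/V₁)/ln(z₂/z₁) = ln(24.6/14.7)/ln(34.0/5.5) = 0.51490/1.82161 = 0.2827
Extrapolate from 34.0 m to 137.0 m: V₃ = 24.6 × (137.0/34.0)^0.2827 = 24.6 × 1.4828 = 36.4765 km/h

36.48 km/h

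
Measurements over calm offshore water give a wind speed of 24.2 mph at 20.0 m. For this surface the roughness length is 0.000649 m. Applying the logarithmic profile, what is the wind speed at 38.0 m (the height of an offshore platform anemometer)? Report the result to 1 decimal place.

Log law: V(z) ∝ ln(z/z₀), so V₂/V₁ = ln(z₂/z₀) / ln(z₁/z₀).
ln(38.0/0.000649) = 10.9777, ln(20.0/0.000649) = 10.3358
V₂ = 24.2 × 10.9777/10.3358 = 24.2 × 1.0621 = 25.7028 mph

25.7 mph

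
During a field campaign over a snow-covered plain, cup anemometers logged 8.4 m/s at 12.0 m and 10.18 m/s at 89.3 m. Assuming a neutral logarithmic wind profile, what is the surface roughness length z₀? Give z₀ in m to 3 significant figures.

Log law: V(z) ∝ ln(z/z₀). With r = V₁/V₂ = 8.4/10.18 = 0.82515,
r · ln(z₂/z₀) = ln(z₁/z₀) ⇒ ln z₀ = (ln z₁ − r·ln z₂)/(1 − r)
ln z₀ = (2.48491 − 0.82515×4.49200) / 0.17485 = -6.9868
z₀ = exp(-6.9868) = 0.0009240 m

z₀ ≈ 0.000924 m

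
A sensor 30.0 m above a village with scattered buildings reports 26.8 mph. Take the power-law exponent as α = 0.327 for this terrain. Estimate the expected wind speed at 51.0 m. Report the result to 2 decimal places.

Power-law profile: V₂ = V₁ · (z₂/z₁)^α
V₂ = 26.8 × (51.0/30.0)^0.327 = 26.8 × (1.7000)^0.327
    = 26.8 × 1.1895 = 31.8780 mph

31.88 mph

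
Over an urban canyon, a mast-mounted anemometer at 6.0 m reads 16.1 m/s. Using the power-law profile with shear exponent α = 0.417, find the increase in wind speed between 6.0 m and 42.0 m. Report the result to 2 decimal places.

Power law: V₂ = V₁ · (z₂/z₁)^α = 16.1 × (7.0000)^0.417 = 36.2436 m/s
ΔV = 36.2436 − 16.1 = 20.1436 m/s

20.14 m/s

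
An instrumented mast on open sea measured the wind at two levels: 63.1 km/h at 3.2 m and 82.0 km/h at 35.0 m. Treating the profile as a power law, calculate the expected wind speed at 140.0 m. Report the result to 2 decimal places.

95.44 km/h

First find α: α = ln(V₂/V₁)/ln(z₂/z₁) = ln(82.0/63.1)/ln(35.0/3.2) = 0.26200/2.39220 = 0.1095
Extrapolate from 35.0 m to 140.0 m: V₃ = 82.0 × (140.0/35.0)^0.1095 = 82.0 × 1.1640 = 95.4449 km/h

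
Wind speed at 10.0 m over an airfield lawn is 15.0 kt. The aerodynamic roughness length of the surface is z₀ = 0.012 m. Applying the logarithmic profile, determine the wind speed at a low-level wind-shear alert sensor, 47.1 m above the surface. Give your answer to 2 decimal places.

18.46 kt

Log law: V(z) ∝ ln(z/z₀), so V₂/V₁ = ln(z₂/z₀) / ln(z₁/z₀).
ln(47.1/0.012) = 8.2751, ln(10.0/0.012) = 6.7254
V₂ = 15.0 × 8.2751/6.7254 = 15.0 × 1.2304 = 18.4563 kt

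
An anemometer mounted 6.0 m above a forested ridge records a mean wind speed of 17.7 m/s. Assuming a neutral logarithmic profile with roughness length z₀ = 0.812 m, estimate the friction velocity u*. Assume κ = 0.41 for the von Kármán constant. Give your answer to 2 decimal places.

Log law: V(z) = (u*/κ) · ln(z/z₀) ⇒ u* = κ · V / ln(z/z₀)
u* = 0.41 × 17.7 / ln(6.0/0.812) = 0.41 × 17.7 / 2.0000
   = 7.2570 / 2.0000 = 3.6285 m/s

u* ≈ 3.63 m/s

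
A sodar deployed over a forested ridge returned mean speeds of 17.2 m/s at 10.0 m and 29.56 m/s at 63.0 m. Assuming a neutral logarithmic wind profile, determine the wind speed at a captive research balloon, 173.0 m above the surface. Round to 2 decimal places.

Log law: V ∝ ln(z/z₀). From the pair, with r = V₁/V₂ = 0.58187,
ln z₀ = (ln z₁ − r·ln z₂)/(1 − r) = (2.3026 − 0.58187×4.1431)/0.41813 = -0.2587 → z₀ = 0.7721 m
V₃ = V₁ · ln(z₃/z₀)/ln(z₁/z₀) = 17.2 × 5.4120/2.5613 = 36.3436 m/s

36.34 m/s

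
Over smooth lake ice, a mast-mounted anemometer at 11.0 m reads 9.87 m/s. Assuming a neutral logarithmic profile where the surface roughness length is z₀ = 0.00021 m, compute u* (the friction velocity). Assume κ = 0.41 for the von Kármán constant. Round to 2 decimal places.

Log law: V(z) = (u*/κ) · ln(z/z₀) ⇒ u* = κ · V / ln(z/z₀)
u* = 0.41 × 9.87 / ln(11.0/0.00021) = 0.41 × 9.87 / 10.8663
   = 4.0467 / 10.8663 = 0.3724 m/s

u* ≈ 0.37 m/s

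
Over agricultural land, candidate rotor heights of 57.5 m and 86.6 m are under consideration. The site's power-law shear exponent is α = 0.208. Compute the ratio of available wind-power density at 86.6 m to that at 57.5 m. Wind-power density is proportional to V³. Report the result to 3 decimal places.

Speed ratio: V_B/V_A = (z_B/z_A)^α = (86.6/57.5)^0.208 = (1.5061)^0.208 = 1.08891
Power-density ratio: P_B/P_A = (V_B/V_A)³ = (1.08891)³ = 1.29116

1.291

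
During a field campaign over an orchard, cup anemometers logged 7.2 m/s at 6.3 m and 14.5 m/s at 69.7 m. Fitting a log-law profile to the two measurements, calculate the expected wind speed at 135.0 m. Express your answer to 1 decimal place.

16.5 m/s

Log law: V ∝ ln(z/z₀). From the pair, with r = V₁/V₂ = 0.49655,
ln z₀ = (ln z₁ − r·ln z₂)/(1 − r) = (1.8405 − 0.49655×4.2442)/0.50345 = -0.5302 → z₀ = 0.5885 m
V₃ = V₁ · ln(z₃/z₀)/ln(z₁/z₀) = 7.2 × 5.4354/2.3707 = 16.5077 m/s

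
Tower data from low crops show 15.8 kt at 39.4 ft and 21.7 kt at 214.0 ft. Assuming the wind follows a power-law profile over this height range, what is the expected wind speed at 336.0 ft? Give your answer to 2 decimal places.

First find α: α = ln(V₂/V₁)/ln(z₂/z₁) = ln(21.7/15.8)/ln(214.0/39.4) = 0.31730/1.69221 = 0.1875
Extrapolate from 214.0 ft to 336.0 ft: V₃ = 21.7 × (336.0/214.0)^0.1875 = 21.7 × 1.0883 = 23.6155 kt

23.62 kt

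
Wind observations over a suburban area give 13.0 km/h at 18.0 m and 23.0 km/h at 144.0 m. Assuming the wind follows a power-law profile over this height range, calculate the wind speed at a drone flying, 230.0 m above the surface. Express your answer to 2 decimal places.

26.15 km/h

First find α: α = ln(V₂/V₁)/ln(z₂/z₁) = ln(23.0/13.0)/ln(144.0/18.0) = 0.57054/2.07944 = 0.2744
Extrapolate from 144.0 m to 230.0 m: V₃ = 23.0 × (230.0/144.0)^0.2744 = 23.0 × 1.1371 = 26.1533 km/h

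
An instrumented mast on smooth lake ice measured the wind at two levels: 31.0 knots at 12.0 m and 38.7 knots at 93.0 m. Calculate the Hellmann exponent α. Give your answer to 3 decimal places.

α ≈ 0.108

Power law: V₂/V₁ = (z₂/z₁)^α ⇒ α = ln(V₂/V₁) / ln(z₂/z₁)
α = ln(38.7/31.0) / ln(93.0/12.0) = ln(1.2484) / ln(7.7500)
  = 0.22185 / 2.04769 = 0.10834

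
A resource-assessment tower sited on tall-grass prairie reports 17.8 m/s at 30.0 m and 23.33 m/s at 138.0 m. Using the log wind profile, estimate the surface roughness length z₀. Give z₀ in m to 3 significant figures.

z₀ ≈ 0.221 m

Log law: V(z) ∝ ln(z/z₀). With r = V₁/V₂ = 17.8/23.33 = 0.76297,
r · ln(z₂/z₀) = ln(z₁/z₀) ⇒ ln z₀ = (ln z₁ − r·ln z₂)/(1 − r)
ln z₀ = (3.40120 − 0.76297×4.92725) / 0.23703 = -1.5109
z₀ = exp(-1.5109) = 0.2207 m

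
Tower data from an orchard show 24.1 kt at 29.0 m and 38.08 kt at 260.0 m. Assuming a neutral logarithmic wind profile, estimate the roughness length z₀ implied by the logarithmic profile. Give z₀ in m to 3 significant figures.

z₀ ≈ 0.661 m

Log law: V(z) ∝ ln(z/z₀). With r = V₁/V₂ = 24.1/38.08 = 0.63288,
r · ln(z₂/z₀) = ln(z₁/z₀) ⇒ ln z₀ = (ln z₁ − r·ln z₂)/(1 − r)
ln z₀ = (3.36730 − 0.63288×5.56068) / 0.36712 = -0.4139
z₀ = exp(-0.4139) = 0.6611 m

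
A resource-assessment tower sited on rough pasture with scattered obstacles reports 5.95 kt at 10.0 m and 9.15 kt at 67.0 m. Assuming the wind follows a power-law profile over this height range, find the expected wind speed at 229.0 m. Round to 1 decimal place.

12.1 kt

First find α: α = ln(V₂/V₁)/ln(z₂/z₁) = ln(9.15/5.95)/ln(67.0/10.0) = 0.43036/1.90211 = 0.2263
Extrapolate from 67.0 m to 229.0 m: V₃ = 9.15 × (229.0/67.0)^0.2263 = 9.15 × 1.3206 = 12.0834 kt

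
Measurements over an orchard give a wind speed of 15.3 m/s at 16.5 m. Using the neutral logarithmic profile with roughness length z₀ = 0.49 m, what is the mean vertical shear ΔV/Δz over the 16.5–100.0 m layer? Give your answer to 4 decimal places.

Log law: V₂ = V₁ · ln(z₂/z₀)/ln(z₁/z₀) = 15.3 × 5.3185/3.5167 = 23.1391 m/s
ΔV/Δz = (23.1391 − 15.3)/(100.0 − 16.5) = 7.8391/83.5000 = 0.09388 m/s/m

0.0939 m/s/m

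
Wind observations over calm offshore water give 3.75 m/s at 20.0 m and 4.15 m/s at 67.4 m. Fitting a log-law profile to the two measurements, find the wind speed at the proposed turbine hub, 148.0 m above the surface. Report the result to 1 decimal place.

4.4 m/s

Log law: V ∝ ln(z/z₀). From the pair, with r = V₁/V₂ = 0.90361,
ln z₀ = (ln z₁ − r·ln z₂)/(1 − r) = (2.9957 − 0.90361×4.2106)/0.09639 = -8.3941 → z₀ = 0.0002262 m
V₃ = V₁ · ln(z₃/z₀)/ln(z₁/z₀) = 3.75 × 13.3913/11.3898 = 4.4090 m/s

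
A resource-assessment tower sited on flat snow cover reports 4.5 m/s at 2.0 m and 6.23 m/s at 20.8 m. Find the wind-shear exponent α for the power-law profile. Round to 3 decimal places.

Power law: V₂/V₁ = (z₂/z₁)^α ⇒ α = ln(V₂/V₁) / ln(z₂/z₁)
α = ln(6.23/4.5) / ln(20.8/2.0) = ln(1.3844) / ln(10.4000)
  = 0.32530 / 2.34181 = 0.13891

α ≈ 0.139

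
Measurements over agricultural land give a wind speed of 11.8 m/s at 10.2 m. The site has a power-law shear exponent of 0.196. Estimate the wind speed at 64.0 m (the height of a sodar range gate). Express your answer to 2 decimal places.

Power-law profile: V₂ = V₁ · (z₂/z₁)^α
V₂ = 11.8 × (64.0/10.2)^0.196 = 11.8 × (6.2745)^0.196
    = 11.8 × 1.4333 = 16.9125 m/s

16.91 m/s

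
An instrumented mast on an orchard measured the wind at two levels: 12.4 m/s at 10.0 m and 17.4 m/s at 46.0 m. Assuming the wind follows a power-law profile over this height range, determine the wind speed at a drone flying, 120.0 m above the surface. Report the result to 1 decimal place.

21.5 m/s

First find α: α = ln(V₂/V₁)/ln(z₂/z₁) = ln(17.4/12.4)/ln(46.0/10.0) = 0.33877/1.52606 = 0.2220
Extrapolate from 46.0 m to 120.0 m: V₃ = 17.4 × (120.0/46.0)^0.2220 = 17.4 × 1.2372 = 21.5274 m/s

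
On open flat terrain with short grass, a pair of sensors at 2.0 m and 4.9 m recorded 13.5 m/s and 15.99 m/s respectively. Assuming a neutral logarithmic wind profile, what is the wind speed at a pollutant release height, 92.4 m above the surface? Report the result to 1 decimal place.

Log law: V ∝ ln(z/z₀). From the pair, with r = V₁/V₂ = 0.84428,
ln z₀ = (ln z₁ − r·ln z₂)/(1 − r) = (0.6931 − 0.84428×1.5892)/0.15572 = -4.1652 → z₀ = 0.01553 m
V₃ = V₁ · ln(z₃/z₀)/ln(z₁/z₀) = 13.5 × 8.6913/4.8583 = 24.1509 m/s

24.2 m/s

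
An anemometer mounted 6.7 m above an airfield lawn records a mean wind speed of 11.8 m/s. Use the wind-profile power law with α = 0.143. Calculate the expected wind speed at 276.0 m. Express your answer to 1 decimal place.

Power-law profile: V₂ = V₁ · (z₂/z₁)^α
V₂ = 11.8 × (276.0/6.7)^0.143 = 11.8 × (41.1940)^0.143
    = 11.8 × 1.7019 = 20.0818 m/s

20.1 m/s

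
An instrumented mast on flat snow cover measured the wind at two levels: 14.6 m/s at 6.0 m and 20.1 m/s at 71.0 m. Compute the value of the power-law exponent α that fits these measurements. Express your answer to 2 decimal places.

α ≈ 0.13

Power law: V₂/V₁ = (z₂/z₁)^α ⇒ α = ln(V₂/V₁) / ln(z₂/z₁)
α = ln(20.1/14.6) / ln(71.0/6.0) = ln(1.3767) / ln(11.8333)
  = 0.31970 / 2.47092 = 0.12938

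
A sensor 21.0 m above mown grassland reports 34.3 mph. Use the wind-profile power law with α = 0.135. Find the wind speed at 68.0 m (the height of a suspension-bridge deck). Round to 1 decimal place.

Power-law profile: V₂ = V₁ · (z₂/z₁)^α
V₂ = 34.3 × (68.0/21.0)^0.135 = 34.3 × (3.2381)^0.135
    = 34.3 × 1.1719 = 40.1960 mph

40.2 mph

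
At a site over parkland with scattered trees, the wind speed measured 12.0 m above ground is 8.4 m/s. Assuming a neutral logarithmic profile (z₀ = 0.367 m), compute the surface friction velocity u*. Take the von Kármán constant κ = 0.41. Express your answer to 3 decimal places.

Log law: V(z) = (u*/κ) · ln(z/z₀) ⇒ u* = κ · V / ln(z/z₀)
u* = 0.41 × 8.4 / ln(12.0/0.367) = 0.41 × 8.4 / 3.4873
   = 3.4440 / 3.4873 = 0.9876 m/s

u* ≈ 0.988 m/s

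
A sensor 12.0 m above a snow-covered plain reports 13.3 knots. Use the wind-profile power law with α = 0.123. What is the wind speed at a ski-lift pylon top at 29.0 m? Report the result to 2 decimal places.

14.82 knots

Power-law profile: V₂ = V₁ · (z₂/z₁)^α
V₂ = 13.3 × (29.0/12.0)^0.123 = 13.3 × (2.4167)^0.123
    = 13.3 × 1.1146 = 14.8247 knots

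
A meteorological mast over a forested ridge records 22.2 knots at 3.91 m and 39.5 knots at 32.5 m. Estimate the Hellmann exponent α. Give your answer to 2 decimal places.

Power law: V₂/V₁ = (z₂/z₁)^α ⇒ α = ln(V₂/V₁) / ln(z₂/z₁)
α = ln(39.5/22.2) / ln(32.5/3.91) = ln(1.7793) / ln(8.3120)
  = 0.57621 / 2.11770 = 0.27209

α ≈ 0.27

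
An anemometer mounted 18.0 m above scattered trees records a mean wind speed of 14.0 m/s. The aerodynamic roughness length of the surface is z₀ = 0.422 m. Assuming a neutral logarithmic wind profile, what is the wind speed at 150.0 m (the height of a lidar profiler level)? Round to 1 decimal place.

21.9 m/s

Log law: V(z) ∝ ln(z/z₀), so V₂/V₁ = ln(z₂/z₀) / ln(z₁/z₀).
ln(150.0/0.422) = 5.8734, ln(18.0/0.422) = 3.7531
V₂ = 14.0 × 5.8734/3.7531 = 14.0 × 1.5649 = 21.9091 m/s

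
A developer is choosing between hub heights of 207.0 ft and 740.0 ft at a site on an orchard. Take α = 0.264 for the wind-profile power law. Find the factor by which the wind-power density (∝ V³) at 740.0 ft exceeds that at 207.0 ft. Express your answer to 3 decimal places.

2.743

Speed ratio: V_B/V_A = (z_B/z_A)^α = (740.0/207.0)^0.264 = (3.5749)^0.264 = 1.39978
Power-density ratio: P_B/P_A = (V_B/V_A)³ = (1.39978)³ = 2.74273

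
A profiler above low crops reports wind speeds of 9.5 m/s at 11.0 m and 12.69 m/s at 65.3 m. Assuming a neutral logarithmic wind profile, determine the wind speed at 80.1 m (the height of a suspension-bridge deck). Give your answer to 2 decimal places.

13.06 m/s

Log law: V ∝ ln(z/z₀). From the pair, with r = V₁/V₂ = 0.74862,
ln z₀ = (ln z₁ − r·ln z₂)/(1 − r) = (2.3979 − 0.74862×4.1790)/0.25138 = -2.9063 → z₀ = 0.05468 m
V₃ = V₁ · ln(z₃/z₀)/ln(z₁/z₀) = 9.5 × 7.2896/5.3042 = 13.0559 m/s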